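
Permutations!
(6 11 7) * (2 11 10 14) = (2 11 7 6 10 14) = [0, 1, 11, 3, 4, 5, 10, 6, 8, 9, 14, 7, 12, 13, 2]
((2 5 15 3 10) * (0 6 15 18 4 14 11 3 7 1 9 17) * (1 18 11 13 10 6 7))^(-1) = (0 17 9 1 15 6 3 11 5 2 10 13 14 4 18 7)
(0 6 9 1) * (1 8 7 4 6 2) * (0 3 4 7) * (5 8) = (0 2 1 3 4 6 9 5 8) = [2, 3, 1, 4, 6, 8, 9, 7, 0, 5]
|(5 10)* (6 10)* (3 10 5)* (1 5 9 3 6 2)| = 12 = |(1 5 2)(3 10 6 9)|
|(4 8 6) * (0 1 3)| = |(0 1 3)(4 8 6)| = 3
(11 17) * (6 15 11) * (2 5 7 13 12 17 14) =[0, 1, 5, 3, 4, 7, 15, 13, 8, 9, 10, 14, 17, 12, 2, 11, 16, 6] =(2 5 7 13 12 17 6 15 11 14)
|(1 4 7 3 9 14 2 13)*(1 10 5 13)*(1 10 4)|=9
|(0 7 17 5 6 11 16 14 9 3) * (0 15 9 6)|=|(0 7 17 5)(3 15 9)(6 11 16 14)|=12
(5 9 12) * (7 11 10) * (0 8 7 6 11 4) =(0 8 7 4)(5 9 12)(6 11 10) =[8, 1, 2, 3, 0, 9, 11, 4, 7, 12, 6, 10, 5]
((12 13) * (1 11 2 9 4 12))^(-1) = (1 13 12 4 9 2 11)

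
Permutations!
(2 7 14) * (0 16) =[16, 1, 7, 3, 4, 5, 6, 14, 8, 9, 10, 11, 12, 13, 2, 15, 0] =(0 16)(2 7 14)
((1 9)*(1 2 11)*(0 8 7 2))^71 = (0 8 7 2 11 1 9)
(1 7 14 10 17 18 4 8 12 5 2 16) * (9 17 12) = (1 7 14 10 12 5 2 16)(4 8 9 17 18) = [0, 7, 16, 3, 8, 2, 6, 14, 9, 17, 12, 11, 5, 13, 10, 15, 1, 18, 4]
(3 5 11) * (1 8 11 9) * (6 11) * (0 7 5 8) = (0 7 5 9 1)(3 8 6 11) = [7, 0, 2, 8, 4, 9, 11, 5, 6, 1, 10, 3]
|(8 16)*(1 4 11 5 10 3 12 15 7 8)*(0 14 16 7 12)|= 18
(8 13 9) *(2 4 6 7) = (2 4 6 7)(8 13 9) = [0, 1, 4, 3, 6, 5, 7, 2, 13, 8, 10, 11, 12, 9]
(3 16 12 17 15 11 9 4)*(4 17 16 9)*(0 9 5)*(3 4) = [9, 1, 2, 5, 4, 0, 6, 7, 8, 17, 10, 3, 16, 13, 14, 11, 12, 15] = (0 9 17 15 11 3 5)(12 16)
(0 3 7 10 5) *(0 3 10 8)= (0 10 5 3 7 8)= [10, 1, 2, 7, 4, 3, 6, 8, 0, 9, 5]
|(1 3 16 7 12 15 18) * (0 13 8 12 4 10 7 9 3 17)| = |(0 13 8 12 15 18 1 17)(3 16 9)(4 10 7)| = 24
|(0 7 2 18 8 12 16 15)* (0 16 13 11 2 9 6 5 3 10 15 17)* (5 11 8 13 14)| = |(0 7 9 6 11 2 18 13 8 12 14 5 3 10 15 16 17)| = 17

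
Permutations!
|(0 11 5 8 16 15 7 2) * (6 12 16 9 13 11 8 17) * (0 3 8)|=|(2 3 8 9 13 11 5 17 6 12 16 15 7)|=13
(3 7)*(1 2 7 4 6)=(1 2 7 3 4 6)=[0, 2, 7, 4, 6, 5, 1, 3]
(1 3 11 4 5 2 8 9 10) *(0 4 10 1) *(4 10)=(0 10)(1 3 11 4 5 2 8 9)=[10, 3, 8, 11, 5, 2, 6, 7, 9, 1, 0, 4]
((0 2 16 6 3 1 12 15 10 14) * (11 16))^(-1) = (0 14 10 15 12 1 3 6 16 11 2)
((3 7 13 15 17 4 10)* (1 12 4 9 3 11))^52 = ((1 12 4 10 11)(3 7 13 15 17 9))^52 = (1 4 11 12 10)(3 17 13)(7 9 15)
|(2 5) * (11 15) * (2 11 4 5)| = 4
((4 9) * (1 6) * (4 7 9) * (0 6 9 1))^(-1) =(0 6)(1 7 9)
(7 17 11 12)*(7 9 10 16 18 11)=(7 17)(9 10 16 18 11 12)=[0, 1, 2, 3, 4, 5, 6, 17, 8, 10, 16, 12, 9, 13, 14, 15, 18, 7, 11]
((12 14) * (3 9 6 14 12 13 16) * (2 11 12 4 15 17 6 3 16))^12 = (2 4 6)(11 15 14)(12 17 13)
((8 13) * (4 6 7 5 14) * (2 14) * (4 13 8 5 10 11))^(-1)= ((2 14 13 5)(4 6 7 10 11))^(-1)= (2 5 13 14)(4 11 10 7 6)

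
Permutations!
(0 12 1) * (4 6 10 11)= (0 12 1)(4 6 10 11)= [12, 0, 2, 3, 6, 5, 10, 7, 8, 9, 11, 4, 1]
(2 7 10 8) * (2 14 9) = [0, 1, 7, 3, 4, 5, 6, 10, 14, 2, 8, 11, 12, 13, 9] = (2 7 10 8 14 9)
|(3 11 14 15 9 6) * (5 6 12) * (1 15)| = 9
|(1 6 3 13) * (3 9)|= 5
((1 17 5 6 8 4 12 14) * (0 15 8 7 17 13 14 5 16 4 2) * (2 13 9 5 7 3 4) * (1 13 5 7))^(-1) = ((0 15 8 5 6 3 4 12 1 9 7 17 16 2)(13 14))^(-1) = (0 2 16 17 7 9 1 12 4 3 6 5 8 15)(13 14)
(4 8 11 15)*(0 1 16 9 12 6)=(0 1 16 9 12 6)(4 8 11 15)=[1, 16, 2, 3, 8, 5, 0, 7, 11, 12, 10, 15, 6, 13, 14, 4, 9]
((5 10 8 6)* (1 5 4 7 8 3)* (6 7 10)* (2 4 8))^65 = ((1 5 6 8 7 2 4 10 3))^65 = (1 6 7 4 3 5 8 2 10)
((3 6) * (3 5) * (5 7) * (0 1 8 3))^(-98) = (8)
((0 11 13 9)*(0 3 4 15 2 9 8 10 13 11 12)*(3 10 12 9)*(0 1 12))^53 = ((0 9 10 13 8)(1 12)(2 3 4 15))^53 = (0 13 9 8 10)(1 12)(2 3 4 15)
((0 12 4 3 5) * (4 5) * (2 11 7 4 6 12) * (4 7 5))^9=((0 2 11 5)(3 6 12 4))^9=(0 2 11 5)(3 6 12 4)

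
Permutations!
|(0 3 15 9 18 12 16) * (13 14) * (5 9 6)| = |(0 3 15 6 5 9 18 12 16)(13 14)| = 18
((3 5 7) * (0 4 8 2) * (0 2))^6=(8)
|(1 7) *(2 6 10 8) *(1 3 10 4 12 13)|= |(1 7 3 10 8 2 6 4 12 13)|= 10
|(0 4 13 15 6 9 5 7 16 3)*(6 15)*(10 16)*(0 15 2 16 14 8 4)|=36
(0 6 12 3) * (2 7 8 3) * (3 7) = (0 6 12 2 3)(7 8) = [6, 1, 3, 0, 4, 5, 12, 8, 7, 9, 10, 11, 2]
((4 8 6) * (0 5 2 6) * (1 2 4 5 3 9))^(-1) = (0 8 4 5 6 2 1 9 3)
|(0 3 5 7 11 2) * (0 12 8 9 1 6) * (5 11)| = 18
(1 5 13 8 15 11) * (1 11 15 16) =(1 5 13 8 16) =[0, 5, 2, 3, 4, 13, 6, 7, 16, 9, 10, 11, 12, 8, 14, 15, 1]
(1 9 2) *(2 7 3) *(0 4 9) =(0 4 9 7 3 2 1) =[4, 0, 1, 2, 9, 5, 6, 3, 8, 7]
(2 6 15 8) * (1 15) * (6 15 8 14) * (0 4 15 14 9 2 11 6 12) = [4, 8, 14, 3, 15, 5, 1, 7, 11, 2, 10, 6, 0, 13, 12, 9] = (0 4 15 9 2 14 12)(1 8 11 6)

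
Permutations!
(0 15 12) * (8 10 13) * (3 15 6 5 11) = (0 6 5 11 3 15 12)(8 10 13) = [6, 1, 2, 15, 4, 11, 5, 7, 10, 9, 13, 3, 0, 8, 14, 12]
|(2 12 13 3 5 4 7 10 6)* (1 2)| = 10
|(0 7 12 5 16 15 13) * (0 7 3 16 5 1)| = 8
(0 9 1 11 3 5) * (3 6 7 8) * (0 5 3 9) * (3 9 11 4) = (1 4 3 9)(6 7 8 11) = [0, 4, 2, 9, 3, 5, 7, 8, 11, 1, 10, 6]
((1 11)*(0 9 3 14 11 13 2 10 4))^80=(14)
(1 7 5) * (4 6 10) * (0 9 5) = (0 9 5 1 7)(4 6 10) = [9, 7, 2, 3, 6, 1, 10, 0, 8, 5, 4]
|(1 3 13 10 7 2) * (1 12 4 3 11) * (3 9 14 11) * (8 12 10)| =9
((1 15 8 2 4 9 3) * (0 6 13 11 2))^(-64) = ((0 6 13 11 2 4 9 3 1 15 8))^(-64) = (0 13 2 9 1 8 6 11 4 3 15)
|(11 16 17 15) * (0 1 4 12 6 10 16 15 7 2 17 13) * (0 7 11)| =13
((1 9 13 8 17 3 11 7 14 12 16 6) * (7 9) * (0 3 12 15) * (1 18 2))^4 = ((0 3 11 9 13 8 17 12 16 6 18 2 1 7 14 15))^4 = (0 13 16 1)(2 15 9 12)(3 8 6 7)(11 17 18 14)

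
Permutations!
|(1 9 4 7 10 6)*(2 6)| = |(1 9 4 7 10 2 6)| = 7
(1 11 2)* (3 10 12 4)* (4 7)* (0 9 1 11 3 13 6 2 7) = [9, 3, 11, 10, 13, 5, 2, 4, 8, 1, 12, 7, 0, 6] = (0 9 1 3 10 12)(2 11 7 4 13 6)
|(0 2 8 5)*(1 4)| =|(0 2 8 5)(1 4)| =4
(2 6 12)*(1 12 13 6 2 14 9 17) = [0, 12, 2, 3, 4, 5, 13, 7, 8, 17, 10, 11, 14, 6, 9, 15, 16, 1] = (1 12 14 9 17)(6 13)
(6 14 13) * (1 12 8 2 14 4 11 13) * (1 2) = (1 12 8)(2 14)(4 11 13 6) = [0, 12, 14, 3, 11, 5, 4, 7, 1, 9, 10, 13, 8, 6, 2]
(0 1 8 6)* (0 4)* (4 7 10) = (0 1 8 6 7 10 4) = [1, 8, 2, 3, 0, 5, 7, 10, 6, 9, 4]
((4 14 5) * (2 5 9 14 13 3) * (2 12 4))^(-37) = ((2 5)(3 12 4 13)(9 14))^(-37) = (2 5)(3 13 4 12)(9 14)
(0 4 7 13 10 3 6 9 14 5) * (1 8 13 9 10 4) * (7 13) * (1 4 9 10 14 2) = (0 4 13 9 2 1 8 7 10 3 6 14 5) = [4, 8, 1, 6, 13, 0, 14, 10, 7, 2, 3, 11, 12, 9, 5]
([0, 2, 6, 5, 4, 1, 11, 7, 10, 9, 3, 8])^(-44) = (1 8)(2 10)(3 6)(5 11)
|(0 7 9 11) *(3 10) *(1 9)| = 10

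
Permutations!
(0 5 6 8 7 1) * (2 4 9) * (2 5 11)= (0 11 2 4 9 5 6 8 7 1)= [11, 0, 4, 3, 9, 6, 8, 1, 7, 5, 10, 2]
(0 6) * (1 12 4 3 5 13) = (0 6)(1 12 4 3 5 13) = [6, 12, 2, 5, 3, 13, 0, 7, 8, 9, 10, 11, 4, 1]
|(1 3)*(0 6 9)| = 6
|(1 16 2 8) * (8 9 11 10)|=|(1 16 2 9 11 10 8)|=7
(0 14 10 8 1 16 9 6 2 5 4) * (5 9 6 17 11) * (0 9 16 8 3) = (0 14 10 3)(1 8)(2 16 6)(4 9 17 11 5) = [14, 8, 16, 0, 9, 4, 2, 7, 1, 17, 3, 5, 12, 13, 10, 15, 6, 11]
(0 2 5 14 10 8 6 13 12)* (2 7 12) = (0 7 12)(2 5 14 10 8 6 13) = [7, 1, 5, 3, 4, 14, 13, 12, 6, 9, 8, 11, 0, 2, 10]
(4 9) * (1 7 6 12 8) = (1 7 6 12 8)(4 9) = [0, 7, 2, 3, 9, 5, 12, 6, 1, 4, 10, 11, 8]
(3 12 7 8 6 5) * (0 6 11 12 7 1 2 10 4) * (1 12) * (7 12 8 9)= (0 6 5 3 12 8 11 1 2 10 4)(7 9)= [6, 2, 10, 12, 0, 3, 5, 9, 11, 7, 4, 1, 8]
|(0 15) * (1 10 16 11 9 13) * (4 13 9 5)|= |(0 15)(1 10 16 11 5 4 13)|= 14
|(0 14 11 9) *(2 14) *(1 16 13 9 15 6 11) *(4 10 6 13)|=|(0 2 14 1 16 4 10 6 11 15 13 9)|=12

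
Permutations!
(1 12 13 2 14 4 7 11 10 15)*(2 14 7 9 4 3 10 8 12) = (1 2 7 11 8 12 13 14 3 10 15)(4 9) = [0, 2, 7, 10, 9, 5, 6, 11, 12, 4, 15, 8, 13, 14, 3, 1]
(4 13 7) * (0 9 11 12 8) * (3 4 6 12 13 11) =(0 9 3 4 11 13 7 6 12 8) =[9, 1, 2, 4, 11, 5, 12, 6, 0, 3, 10, 13, 8, 7]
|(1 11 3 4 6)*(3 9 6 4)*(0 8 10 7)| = |(0 8 10 7)(1 11 9 6)| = 4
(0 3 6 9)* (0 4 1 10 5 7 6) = (0 3)(1 10 5 7 6 9 4) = [3, 10, 2, 0, 1, 7, 9, 6, 8, 4, 5]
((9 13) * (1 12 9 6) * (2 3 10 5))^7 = ((1 12 9 13 6)(2 3 10 5))^7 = (1 9 6 12 13)(2 5 10 3)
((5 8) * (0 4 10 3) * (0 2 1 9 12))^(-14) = (0 10 2 9)(1 12 4 3)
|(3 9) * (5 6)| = |(3 9)(5 6)| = 2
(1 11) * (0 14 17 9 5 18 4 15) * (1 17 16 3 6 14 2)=(0 2 1 11 17 9 5 18 4 15)(3 6 14 16)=[2, 11, 1, 6, 15, 18, 14, 7, 8, 5, 10, 17, 12, 13, 16, 0, 3, 9, 4]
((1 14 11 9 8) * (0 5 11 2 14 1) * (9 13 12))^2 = (14)(0 11 12 8 5 13 9)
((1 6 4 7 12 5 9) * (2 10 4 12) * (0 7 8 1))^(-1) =(0 9 5 12 6 1 8 4 10 2 7)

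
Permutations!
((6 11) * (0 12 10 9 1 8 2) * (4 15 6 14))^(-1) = (0 2 8 1 9 10 12)(4 14 11 6 15)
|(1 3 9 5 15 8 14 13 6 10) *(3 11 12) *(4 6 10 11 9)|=|(1 9 5 15 8 14 13 10)(3 4 6 11 12)|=40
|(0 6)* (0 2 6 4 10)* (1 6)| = |(0 4 10)(1 6 2)| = 3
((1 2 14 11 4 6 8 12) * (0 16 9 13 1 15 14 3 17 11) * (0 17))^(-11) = ((0 16 9 13 1 2 3)(4 6 8 12 15 14 17 11))^(-11) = (0 13 3 9 2 16 1)(4 14 8 11 15 6 17 12)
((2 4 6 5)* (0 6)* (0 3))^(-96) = (6)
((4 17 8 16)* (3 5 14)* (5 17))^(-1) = ((3 17 8 16 4 5 14))^(-1) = (3 14 5 4 16 8 17)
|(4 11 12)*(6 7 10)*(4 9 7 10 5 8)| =14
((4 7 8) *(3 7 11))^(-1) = ((3 7 8 4 11))^(-1) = (3 11 4 8 7)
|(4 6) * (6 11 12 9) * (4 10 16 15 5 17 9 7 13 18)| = |(4 11 12 7 13 18)(5 17 9 6 10 16 15)| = 42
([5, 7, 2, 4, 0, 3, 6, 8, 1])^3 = (8)(0 4 3 5)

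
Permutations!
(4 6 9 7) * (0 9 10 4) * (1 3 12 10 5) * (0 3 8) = (0 9 7 3 12 10 4 6 5 1 8) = [9, 8, 2, 12, 6, 1, 5, 3, 0, 7, 4, 11, 10]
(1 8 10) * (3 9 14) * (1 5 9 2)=(1 8 10 5 9 14 3 2)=[0, 8, 1, 2, 4, 9, 6, 7, 10, 14, 5, 11, 12, 13, 3]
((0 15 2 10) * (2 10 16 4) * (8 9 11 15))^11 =((0 8 9 11 15 10)(2 16 4))^11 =(0 10 15 11 9 8)(2 4 16)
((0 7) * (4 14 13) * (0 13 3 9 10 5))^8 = ((0 7 13 4 14 3 9 10 5))^8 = (0 5 10 9 3 14 4 13 7)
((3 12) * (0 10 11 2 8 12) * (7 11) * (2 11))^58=((0 10 7 2 8 12 3))^58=(0 7 8 3 10 2 12)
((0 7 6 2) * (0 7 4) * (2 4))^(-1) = (0 4 6 7 2)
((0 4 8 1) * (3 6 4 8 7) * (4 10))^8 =(0 1 8)(3 4 6 7 10)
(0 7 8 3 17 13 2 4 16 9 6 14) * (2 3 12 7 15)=[15, 1, 4, 17, 16, 5, 14, 8, 12, 6, 10, 11, 7, 3, 0, 2, 9, 13]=(0 15 2 4 16 9 6 14)(3 17 13)(7 8 12)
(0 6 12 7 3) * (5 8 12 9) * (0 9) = [6, 1, 2, 9, 4, 8, 0, 3, 12, 5, 10, 11, 7] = (0 6)(3 9 5 8 12 7)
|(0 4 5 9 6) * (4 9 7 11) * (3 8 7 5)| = |(0 9 6)(3 8 7 11 4)| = 15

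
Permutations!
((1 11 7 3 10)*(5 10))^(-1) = (1 10 5 3 7 11)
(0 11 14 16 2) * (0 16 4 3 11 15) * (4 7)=[15, 1, 16, 11, 3, 5, 6, 4, 8, 9, 10, 14, 12, 13, 7, 0, 2]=(0 15)(2 16)(3 11 14 7 4)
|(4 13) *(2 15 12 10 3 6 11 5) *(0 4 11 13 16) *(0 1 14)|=45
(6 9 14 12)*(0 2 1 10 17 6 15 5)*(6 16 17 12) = (0 2 1 10 12 15 5)(6 9 14)(16 17) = [2, 10, 1, 3, 4, 0, 9, 7, 8, 14, 12, 11, 15, 13, 6, 5, 17, 16]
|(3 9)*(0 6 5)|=6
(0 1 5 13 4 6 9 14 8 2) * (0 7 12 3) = (0 1 5 13 4 6 9 14 8 2 7 12 3) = [1, 5, 7, 0, 6, 13, 9, 12, 2, 14, 10, 11, 3, 4, 8]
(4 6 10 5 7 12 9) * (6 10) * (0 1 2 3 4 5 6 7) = [1, 2, 3, 4, 10, 0, 7, 12, 8, 5, 6, 11, 9] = (0 1 2 3 4 10 6 7 12 9 5)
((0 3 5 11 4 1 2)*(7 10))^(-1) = ((0 3 5 11 4 1 2)(7 10))^(-1) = (0 2 1 4 11 5 3)(7 10)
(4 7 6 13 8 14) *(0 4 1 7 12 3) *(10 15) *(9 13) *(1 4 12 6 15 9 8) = (0 12 3)(1 7 15 10 9 13)(4 6 8 14) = [12, 7, 2, 0, 6, 5, 8, 15, 14, 13, 9, 11, 3, 1, 4, 10]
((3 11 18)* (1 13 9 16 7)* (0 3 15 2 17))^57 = (0 3 11 18 15 2 17)(1 9 7 13 16)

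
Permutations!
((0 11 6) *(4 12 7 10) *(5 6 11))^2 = ((0 5 6)(4 12 7 10))^2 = (0 6 5)(4 7)(10 12)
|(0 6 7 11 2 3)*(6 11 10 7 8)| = 4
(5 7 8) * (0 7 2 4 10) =(0 7 8 5 2 4 10) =[7, 1, 4, 3, 10, 2, 6, 8, 5, 9, 0]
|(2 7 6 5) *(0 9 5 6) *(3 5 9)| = |(9)(0 3 5 2 7)| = 5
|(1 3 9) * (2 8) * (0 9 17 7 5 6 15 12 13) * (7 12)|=28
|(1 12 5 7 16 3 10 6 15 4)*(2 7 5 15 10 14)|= |(1 12 15 4)(2 7 16 3 14)(6 10)|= 20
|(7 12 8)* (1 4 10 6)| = 12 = |(1 4 10 6)(7 12 8)|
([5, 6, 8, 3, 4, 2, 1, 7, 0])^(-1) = (0 8 2 5)(1 6)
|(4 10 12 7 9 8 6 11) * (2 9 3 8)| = |(2 9)(3 8 6 11 4 10 12 7)| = 8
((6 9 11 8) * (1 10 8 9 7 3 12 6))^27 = ((1 10 8)(3 12 6 7)(9 11))^27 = (3 7 6 12)(9 11)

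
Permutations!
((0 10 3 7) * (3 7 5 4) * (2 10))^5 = (0 2 10 7)(3 4 5)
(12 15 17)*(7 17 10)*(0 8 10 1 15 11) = [8, 15, 2, 3, 4, 5, 6, 17, 10, 9, 7, 0, 11, 13, 14, 1, 16, 12] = (0 8 10 7 17 12 11)(1 15)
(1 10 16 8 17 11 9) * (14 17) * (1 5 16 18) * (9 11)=(1 10 18)(5 16 8 14 17 9)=[0, 10, 2, 3, 4, 16, 6, 7, 14, 5, 18, 11, 12, 13, 17, 15, 8, 9, 1]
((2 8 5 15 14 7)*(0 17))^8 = ((0 17)(2 8 5 15 14 7))^8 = (17)(2 5 14)(7 8 15)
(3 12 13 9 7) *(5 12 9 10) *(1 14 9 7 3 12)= (1 14 9 3 7 12 13 10 5)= [0, 14, 2, 7, 4, 1, 6, 12, 8, 3, 5, 11, 13, 10, 9]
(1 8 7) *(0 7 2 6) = (0 7 1 8 2 6) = [7, 8, 6, 3, 4, 5, 0, 1, 2]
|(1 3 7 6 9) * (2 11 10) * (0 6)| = 6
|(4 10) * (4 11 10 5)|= |(4 5)(10 11)|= 2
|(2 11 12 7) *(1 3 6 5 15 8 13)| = 28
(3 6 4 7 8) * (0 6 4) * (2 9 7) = [6, 1, 9, 4, 2, 5, 0, 8, 3, 7] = (0 6)(2 9 7 8 3 4)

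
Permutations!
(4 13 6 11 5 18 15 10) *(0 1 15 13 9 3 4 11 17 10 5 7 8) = (0 1 15 5 18 13 6 17 10 11 7 8)(3 4 9) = [1, 15, 2, 4, 9, 18, 17, 8, 0, 3, 11, 7, 12, 6, 14, 5, 16, 10, 13]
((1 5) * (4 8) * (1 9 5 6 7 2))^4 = ((1 6 7 2)(4 8)(5 9))^4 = (9)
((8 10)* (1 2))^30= (10)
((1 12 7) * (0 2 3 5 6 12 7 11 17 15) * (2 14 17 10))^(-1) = (0 15 17 14)(1 7)(2 10 11 12 6 5 3)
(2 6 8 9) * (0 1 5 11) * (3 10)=(0 1 5 11)(2 6 8 9)(3 10)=[1, 5, 6, 10, 4, 11, 8, 7, 9, 2, 3, 0]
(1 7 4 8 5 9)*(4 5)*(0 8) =(0 8 4)(1 7 5 9) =[8, 7, 2, 3, 0, 9, 6, 5, 4, 1]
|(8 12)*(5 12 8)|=|(5 12)|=2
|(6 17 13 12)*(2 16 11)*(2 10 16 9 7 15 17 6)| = |(2 9 7 15 17 13 12)(10 16 11)| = 21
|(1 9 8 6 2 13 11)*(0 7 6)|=|(0 7 6 2 13 11 1 9 8)|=9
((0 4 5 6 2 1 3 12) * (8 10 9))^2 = (0 5 2 3)(1 12 4 6)(8 9 10)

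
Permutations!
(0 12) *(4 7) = [12, 1, 2, 3, 7, 5, 6, 4, 8, 9, 10, 11, 0] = (0 12)(4 7)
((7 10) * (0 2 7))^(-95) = ((0 2 7 10))^(-95) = (0 2 7 10)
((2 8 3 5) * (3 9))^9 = ((2 8 9 3 5))^9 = (2 5 3 9 8)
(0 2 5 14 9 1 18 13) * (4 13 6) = (0 2 5 14 9 1 18 6 4 13) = [2, 18, 5, 3, 13, 14, 4, 7, 8, 1, 10, 11, 12, 0, 9, 15, 16, 17, 6]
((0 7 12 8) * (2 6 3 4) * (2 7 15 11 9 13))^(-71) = (0 15 11 9 13 2 6 3 4 7 12 8)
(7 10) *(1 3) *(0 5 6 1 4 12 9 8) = (0 5 6 1 3 4 12 9 8)(7 10) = [5, 3, 2, 4, 12, 6, 1, 10, 0, 8, 7, 11, 9]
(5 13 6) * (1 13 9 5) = (1 13 6)(5 9) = [0, 13, 2, 3, 4, 9, 1, 7, 8, 5, 10, 11, 12, 6]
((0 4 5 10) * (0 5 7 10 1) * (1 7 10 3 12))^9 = ((0 4 10 5 7 3 12 1))^9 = (0 4 10 5 7 3 12 1)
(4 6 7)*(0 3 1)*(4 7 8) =(0 3 1)(4 6 8) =[3, 0, 2, 1, 6, 5, 8, 7, 4]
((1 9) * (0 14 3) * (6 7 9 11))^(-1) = ((0 14 3)(1 11 6 7 9))^(-1) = (0 3 14)(1 9 7 6 11)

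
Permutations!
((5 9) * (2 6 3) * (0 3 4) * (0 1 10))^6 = (0 10 1 4 6 2 3)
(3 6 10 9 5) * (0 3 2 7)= (0 3 6 10 9 5 2 7)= [3, 1, 7, 6, 4, 2, 10, 0, 8, 5, 9]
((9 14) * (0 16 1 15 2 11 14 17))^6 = ((0 16 1 15 2 11 14 9 17))^6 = (0 14 15)(1 17 11)(2 16 9)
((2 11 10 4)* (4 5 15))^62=((2 11 10 5 15 4))^62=(2 10 15)(4 11 5)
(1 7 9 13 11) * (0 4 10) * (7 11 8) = [4, 11, 2, 3, 10, 5, 6, 9, 7, 13, 0, 1, 12, 8] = (0 4 10)(1 11)(7 9 13 8)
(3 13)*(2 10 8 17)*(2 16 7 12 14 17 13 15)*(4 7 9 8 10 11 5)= (2 11 5 4 7 12 14 17 16 9 8 13 3 15)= [0, 1, 11, 15, 7, 4, 6, 12, 13, 8, 10, 5, 14, 3, 17, 2, 9, 16]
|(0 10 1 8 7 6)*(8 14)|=7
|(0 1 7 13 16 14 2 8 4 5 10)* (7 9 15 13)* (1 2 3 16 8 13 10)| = 30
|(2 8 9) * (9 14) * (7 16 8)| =|(2 7 16 8 14 9)| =6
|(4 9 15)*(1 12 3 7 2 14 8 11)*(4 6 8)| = |(1 12 3 7 2 14 4 9 15 6 8 11)| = 12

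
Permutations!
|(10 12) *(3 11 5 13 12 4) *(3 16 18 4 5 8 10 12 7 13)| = 30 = |(3 11 8 10 5)(4 16 18)(7 13)|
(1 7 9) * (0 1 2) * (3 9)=(0 1 7 3 9 2)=[1, 7, 0, 9, 4, 5, 6, 3, 8, 2]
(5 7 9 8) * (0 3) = [3, 1, 2, 0, 4, 7, 6, 9, 5, 8] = (0 3)(5 7 9 8)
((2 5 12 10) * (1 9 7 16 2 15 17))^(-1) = ((1 9 7 16 2 5 12 10 15 17))^(-1) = (1 17 15 10 12 5 2 16 7 9)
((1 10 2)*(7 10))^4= (10)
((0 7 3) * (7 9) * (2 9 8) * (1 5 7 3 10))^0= (10)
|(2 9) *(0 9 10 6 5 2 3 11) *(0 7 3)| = |(0 9)(2 10 6 5)(3 11 7)| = 12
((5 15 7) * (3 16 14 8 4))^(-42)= ((3 16 14 8 4)(5 15 7))^(-42)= (3 8 16 4 14)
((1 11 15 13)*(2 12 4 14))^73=(1 11 15 13)(2 12 4 14)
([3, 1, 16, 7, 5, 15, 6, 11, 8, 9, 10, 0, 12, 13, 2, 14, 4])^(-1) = [11, 1, 14, 0, 16, 4, 6, 3, 8, 9, 10, 7, 12, 13, 15, 5, 2]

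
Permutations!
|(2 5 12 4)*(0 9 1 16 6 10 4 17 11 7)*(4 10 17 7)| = |(0 9 1 16 6 17 11 4 2 5 12 7)| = 12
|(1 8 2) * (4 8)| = |(1 4 8 2)| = 4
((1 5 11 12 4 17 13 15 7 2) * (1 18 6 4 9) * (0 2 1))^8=(0 7 18 5 4 12 13)(1 6 11 17 9 15 2)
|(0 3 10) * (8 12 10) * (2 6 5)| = |(0 3 8 12 10)(2 6 5)| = 15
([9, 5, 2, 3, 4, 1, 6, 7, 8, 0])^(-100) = (9)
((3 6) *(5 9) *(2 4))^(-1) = ((2 4)(3 6)(5 9))^(-1) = (2 4)(3 6)(5 9)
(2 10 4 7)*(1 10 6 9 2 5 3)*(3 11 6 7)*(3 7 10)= (1 3)(2 10 4 7 5 11 6 9)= [0, 3, 10, 1, 7, 11, 9, 5, 8, 2, 4, 6]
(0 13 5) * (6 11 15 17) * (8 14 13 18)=[18, 1, 2, 3, 4, 0, 11, 7, 14, 9, 10, 15, 12, 5, 13, 17, 16, 6, 8]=(0 18 8 14 13 5)(6 11 15 17)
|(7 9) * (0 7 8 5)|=5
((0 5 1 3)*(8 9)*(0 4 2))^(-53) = ((0 5 1 3 4 2)(8 9))^(-53) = (0 5 1 3 4 2)(8 9)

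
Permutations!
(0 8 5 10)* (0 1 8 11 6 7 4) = (0 11 6 7 4)(1 8 5 10) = [11, 8, 2, 3, 0, 10, 7, 4, 5, 9, 1, 6]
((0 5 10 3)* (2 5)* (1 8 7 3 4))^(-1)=(0 3 7 8 1 4 10 5 2)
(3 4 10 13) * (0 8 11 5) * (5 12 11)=[8, 1, 2, 4, 10, 0, 6, 7, 5, 9, 13, 12, 11, 3]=(0 8 5)(3 4 10 13)(11 12)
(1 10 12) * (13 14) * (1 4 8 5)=[0, 10, 2, 3, 8, 1, 6, 7, 5, 9, 12, 11, 4, 14, 13]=(1 10 12 4 8 5)(13 14)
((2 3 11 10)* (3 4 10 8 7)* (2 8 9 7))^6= (2 10)(3 9)(4 8)(7 11)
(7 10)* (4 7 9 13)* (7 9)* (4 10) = (4 9 13 10 7) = [0, 1, 2, 3, 9, 5, 6, 4, 8, 13, 7, 11, 12, 10]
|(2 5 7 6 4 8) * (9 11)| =|(2 5 7 6 4 8)(9 11)| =6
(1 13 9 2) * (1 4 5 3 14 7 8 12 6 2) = (1 13 9)(2 4 5 3 14 7 8 12 6) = [0, 13, 4, 14, 5, 3, 2, 8, 12, 1, 10, 11, 6, 9, 7]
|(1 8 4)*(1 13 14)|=|(1 8 4 13 14)|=5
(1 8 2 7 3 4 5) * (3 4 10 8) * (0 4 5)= [4, 3, 7, 10, 0, 1, 6, 5, 2, 9, 8]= (0 4)(1 3 10 8 2 7 5)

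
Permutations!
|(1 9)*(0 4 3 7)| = |(0 4 3 7)(1 9)| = 4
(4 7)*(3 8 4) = (3 8 4 7) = [0, 1, 2, 8, 7, 5, 6, 3, 4]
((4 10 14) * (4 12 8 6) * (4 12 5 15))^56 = ((4 10 14 5 15)(6 12 8))^56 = (4 10 14 5 15)(6 8 12)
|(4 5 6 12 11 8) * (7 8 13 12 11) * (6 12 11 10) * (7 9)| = 6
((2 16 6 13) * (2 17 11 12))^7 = ((2 16 6 13 17 11 12))^7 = (17)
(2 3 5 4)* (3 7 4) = [0, 1, 7, 5, 2, 3, 6, 4] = (2 7 4)(3 5)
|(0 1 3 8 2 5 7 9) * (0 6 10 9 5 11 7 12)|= |(0 1 3 8 2 11 7 5 12)(6 10 9)|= 9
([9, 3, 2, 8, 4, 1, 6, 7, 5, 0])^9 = (0 9)(1 3 8 5)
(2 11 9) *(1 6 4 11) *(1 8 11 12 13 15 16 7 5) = (1 6 4 12 13 15 16 7 5)(2 8 11 9) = [0, 6, 8, 3, 12, 1, 4, 5, 11, 2, 10, 9, 13, 15, 14, 16, 7]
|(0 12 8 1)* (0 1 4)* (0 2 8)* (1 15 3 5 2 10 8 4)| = 8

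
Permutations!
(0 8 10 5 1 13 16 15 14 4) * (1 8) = [1, 13, 2, 3, 0, 8, 6, 7, 10, 9, 5, 11, 12, 16, 4, 14, 15] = (0 1 13 16 15 14 4)(5 8 10)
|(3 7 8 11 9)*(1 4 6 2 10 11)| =|(1 4 6 2 10 11 9 3 7 8)| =10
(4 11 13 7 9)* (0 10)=(0 10)(4 11 13 7 9)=[10, 1, 2, 3, 11, 5, 6, 9, 8, 4, 0, 13, 12, 7]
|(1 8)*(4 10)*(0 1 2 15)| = |(0 1 8 2 15)(4 10)| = 10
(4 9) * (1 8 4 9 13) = [0, 8, 2, 3, 13, 5, 6, 7, 4, 9, 10, 11, 12, 1] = (1 8 4 13)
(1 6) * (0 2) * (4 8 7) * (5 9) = [2, 6, 0, 3, 8, 9, 1, 4, 7, 5] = (0 2)(1 6)(4 8 7)(5 9)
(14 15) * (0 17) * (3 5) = (0 17)(3 5)(14 15) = [17, 1, 2, 5, 4, 3, 6, 7, 8, 9, 10, 11, 12, 13, 15, 14, 16, 0]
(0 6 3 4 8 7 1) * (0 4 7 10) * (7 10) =(0 6 3 10)(1 4 8 7) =[6, 4, 2, 10, 8, 5, 3, 1, 7, 9, 0]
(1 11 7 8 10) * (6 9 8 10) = (1 11 7 10)(6 9 8) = [0, 11, 2, 3, 4, 5, 9, 10, 6, 8, 1, 7]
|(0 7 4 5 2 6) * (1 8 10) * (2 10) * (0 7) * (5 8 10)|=|(1 10)(2 6 7 4 8)|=10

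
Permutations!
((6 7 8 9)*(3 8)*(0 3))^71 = ((0 3 8 9 6 7))^71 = (0 7 6 9 8 3)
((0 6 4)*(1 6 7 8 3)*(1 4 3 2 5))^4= (0 5 4 2 3 8 6 7 1)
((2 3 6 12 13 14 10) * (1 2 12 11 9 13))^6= (1 13 3 10 11)(2 14 6 12 9)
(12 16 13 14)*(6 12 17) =[0, 1, 2, 3, 4, 5, 12, 7, 8, 9, 10, 11, 16, 14, 17, 15, 13, 6] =(6 12 16 13 14 17)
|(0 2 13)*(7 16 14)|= 3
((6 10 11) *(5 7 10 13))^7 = ((5 7 10 11 6 13))^7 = (5 7 10 11 6 13)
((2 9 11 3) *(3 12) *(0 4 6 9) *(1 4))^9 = (12) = ((0 1 4 6 9 11 12 3 2))^9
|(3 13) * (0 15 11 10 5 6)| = 6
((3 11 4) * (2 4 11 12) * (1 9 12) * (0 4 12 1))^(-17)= (0 4 3)(1 9)(2 12)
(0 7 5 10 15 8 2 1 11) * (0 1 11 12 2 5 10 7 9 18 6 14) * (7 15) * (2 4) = (0 9 18 6 14)(1 12 4 2 11)(5 15 8)(7 10) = [9, 12, 11, 3, 2, 15, 14, 10, 5, 18, 7, 1, 4, 13, 0, 8, 16, 17, 6]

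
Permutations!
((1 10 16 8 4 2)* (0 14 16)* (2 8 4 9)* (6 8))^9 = (0 10 1 2 9 8 6 4 16 14)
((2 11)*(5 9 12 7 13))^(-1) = ((2 11)(5 9 12 7 13))^(-1) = (2 11)(5 13 7 12 9)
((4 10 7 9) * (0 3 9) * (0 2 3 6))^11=(0 6)(2 7 10 4 9 3)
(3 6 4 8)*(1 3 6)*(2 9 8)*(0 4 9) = (0 4 2)(1 3)(6 9 8) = [4, 3, 0, 1, 2, 5, 9, 7, 6, 8]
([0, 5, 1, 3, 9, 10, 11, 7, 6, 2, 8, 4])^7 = (1 9 11 8 5 2 4 6 10)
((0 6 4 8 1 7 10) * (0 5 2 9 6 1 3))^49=((0 1 7 10 5 2 9 6 4 8 3))^49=(0 2 3 5 8 10 4 7 6 1 9)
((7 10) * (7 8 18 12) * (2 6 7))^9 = (2 7 8 12 6 10 18)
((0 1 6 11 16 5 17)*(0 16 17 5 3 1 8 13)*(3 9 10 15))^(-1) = (0 13 8)(1 3 15 10 9 16 17 11 6)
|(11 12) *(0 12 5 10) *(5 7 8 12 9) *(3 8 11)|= |(0 9 5 10)(3 8 12)(7 11)|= 12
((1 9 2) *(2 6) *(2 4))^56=(1 9 6 4 2)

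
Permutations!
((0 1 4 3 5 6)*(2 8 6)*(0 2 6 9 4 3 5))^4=((0 1 3)(2 8 9 4 5 6))^4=(0 1 3)(2 5 9)(4 8 6)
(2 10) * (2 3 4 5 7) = (2 10 3 4 5 7) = [0, 1, 10, 4, 5, 7, 6, 2, 8, 9, 3]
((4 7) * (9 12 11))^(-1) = (4 7)(9 11 12)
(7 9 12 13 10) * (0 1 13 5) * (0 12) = (0 1 13 10 7 9)(5 12) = [1, 13, 2, 3, 4, 12, 6, 9, 8, 0, 7, 11, 5, 10]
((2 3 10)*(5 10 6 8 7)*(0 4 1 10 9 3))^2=((0 4 1 10 2)(3 6 8 7 5 9))^2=(0 1 2 4 10)(3 8 5)(6 7 9)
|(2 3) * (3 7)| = |(2 7 3)| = 3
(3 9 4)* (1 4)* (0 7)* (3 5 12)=(0 7)(1 4 5 12 3 9)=[7, 4, 2, 9, 5, 12, 6, 0, 8, 1, 10, 11, 3]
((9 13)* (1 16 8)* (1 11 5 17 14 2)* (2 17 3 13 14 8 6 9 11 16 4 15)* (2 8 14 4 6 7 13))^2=(17)(1 9 15 16 13 5 2 6 4 8 7 11 3)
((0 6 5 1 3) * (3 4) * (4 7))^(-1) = (0 3 4 7 1 5 6)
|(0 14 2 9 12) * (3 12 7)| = 7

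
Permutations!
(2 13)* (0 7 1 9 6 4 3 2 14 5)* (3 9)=(0 7 1 3 2 13 14 5)(4 9 6)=[7, 3, 13, 2, 9, 0, 4, 1, 8, 6, 10, 11, 12, 14, 5]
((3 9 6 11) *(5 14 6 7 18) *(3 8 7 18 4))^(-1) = (3 4 7 8 11 6 14 5 18 9)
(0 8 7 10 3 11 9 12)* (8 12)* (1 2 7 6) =[12, 2, 7, 11, 4, 5, 1, 10, 6, 8, 3, 9, 0] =(0 12)(1 2 7 10 3 11 9 8 6)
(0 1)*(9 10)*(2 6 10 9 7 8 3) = (0 1)(2 6 10 7 8 3) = [1, 0, 6, 2, 4, 5, 10, 8, 3, 9, 7]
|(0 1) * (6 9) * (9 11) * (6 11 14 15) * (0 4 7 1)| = |(1 4 7)(6 14 15)(9 11)| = 6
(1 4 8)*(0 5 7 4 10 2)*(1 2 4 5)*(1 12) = (0 12 1 10 4 8 2)(5 7) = [12, 10, 0, 3, 8, 7, 6, 5, 2, 9, 4, 11, 1]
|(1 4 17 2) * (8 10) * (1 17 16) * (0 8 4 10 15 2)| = |(0 8 15 2 17)(1 10 4 16)| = 20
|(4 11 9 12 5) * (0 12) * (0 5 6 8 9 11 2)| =8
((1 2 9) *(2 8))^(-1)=(1 9 2 8)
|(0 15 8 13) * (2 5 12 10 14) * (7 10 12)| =|(0 15 8 13)(2 5 7 10 14)| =20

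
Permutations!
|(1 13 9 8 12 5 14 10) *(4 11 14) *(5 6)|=|(1 13 9 8 12 6 5 4 11 14 10)|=11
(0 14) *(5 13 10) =(0 14)(5 13 10) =[14, 1, 2, 3, 4, 13, 6, 7, 8, 9, 5, 11, 12, 10, 0]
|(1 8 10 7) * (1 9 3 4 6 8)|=|(3 4 6 8 10 7 9)|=7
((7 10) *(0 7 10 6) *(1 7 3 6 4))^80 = (10)(0 6 3)(1 4 7) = ((10)(0 3 6)(1 7 4))^80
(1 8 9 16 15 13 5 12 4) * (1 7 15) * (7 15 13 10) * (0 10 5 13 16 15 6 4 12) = (0 10 7 16 1 8 9 15 5)(4 6) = [10, 8, 2, 3, 6, 0, 4, 16, 9, 15, 7, 11, 12, 13, 14, 5, 1]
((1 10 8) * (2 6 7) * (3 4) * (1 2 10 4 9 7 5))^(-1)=(1 5 6 2 8 10 7 9 3 4)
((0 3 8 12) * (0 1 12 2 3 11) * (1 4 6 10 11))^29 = ((0 1 12 4 6 10 11)(2 3 8))^29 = (0 1 12 4 6 10 11)(2 8 3)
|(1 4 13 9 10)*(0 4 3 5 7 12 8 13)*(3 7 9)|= 18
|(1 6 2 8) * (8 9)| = 5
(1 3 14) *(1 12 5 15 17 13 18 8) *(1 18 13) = (1 3 14 12 5 15 17)(8 18) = [0, 3, 2, 14, 4, 15, 6, 7, 18, 9, 10, 11, 5, 13, 12, 17, 16, 1, 8]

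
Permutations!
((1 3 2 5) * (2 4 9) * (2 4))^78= (9)(1 2)(3 5)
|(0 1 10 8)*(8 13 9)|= 6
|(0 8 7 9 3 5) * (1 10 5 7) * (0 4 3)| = 9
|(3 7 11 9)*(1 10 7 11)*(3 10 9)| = |(1 9 10 7)(3 11)| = 4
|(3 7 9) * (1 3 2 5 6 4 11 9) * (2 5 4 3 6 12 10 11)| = 20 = |(1 6 3 7)(2 4)(5 12 10 11 9)|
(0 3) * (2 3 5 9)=(0 5 9 2 3)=[5, 1, 3, 0, 4, 9, 6, 7, 8, 2]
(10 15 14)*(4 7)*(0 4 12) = (0 4 7 12)(10 15 14) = [4, 1, 2, 3, 7, 5, 6, 12, 8, 9, 15, 11, 0, 13, 10, 14]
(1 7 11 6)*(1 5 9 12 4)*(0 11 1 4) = (0 11 6 5 9 12)(1 7) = [11, 7, 2, 3, 4, 9, 5, 1, 8, 12, 10, 6, 0]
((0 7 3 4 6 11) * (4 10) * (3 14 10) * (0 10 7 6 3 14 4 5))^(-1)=(0 5 10 11 6)(3 4 7 14)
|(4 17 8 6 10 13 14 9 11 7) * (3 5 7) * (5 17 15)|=|(3 17 8 6 10 13 14 9 11)(4 15 5 7)|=36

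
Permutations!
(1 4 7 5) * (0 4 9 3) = (0 4 7 5 1 9 3) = [4, 9, 2, 0, 7, 1, 6, 5, 8, 3]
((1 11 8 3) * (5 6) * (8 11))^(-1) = (11)(1 3 8)(5 6)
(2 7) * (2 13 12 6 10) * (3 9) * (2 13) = (2 7)(3 9)(6 10 13 12) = [0, 1, 7, 9, 4, 5, 10, 2, 8, 3, 13, 11, 6, 12]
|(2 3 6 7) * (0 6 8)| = |(0 6 7 2 3 8)| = 6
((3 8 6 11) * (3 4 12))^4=(3 4 6)(8 12 11)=((3 8 6 11 4 12))^4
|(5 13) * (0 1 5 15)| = 5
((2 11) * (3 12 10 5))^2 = ((2 11)(3 12 10 5))^2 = (3 10)(5 12)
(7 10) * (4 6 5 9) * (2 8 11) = (2 8 11)(4 6 5 9)(7 10) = [0, 1, 8, 3, 6, 9, 5, 10, 11, 4, 7, 2]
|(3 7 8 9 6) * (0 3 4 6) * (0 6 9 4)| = 7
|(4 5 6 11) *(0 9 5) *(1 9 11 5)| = 6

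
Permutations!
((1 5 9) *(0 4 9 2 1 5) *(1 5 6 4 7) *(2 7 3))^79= (0 3 2 5 7 1)(4 9 6)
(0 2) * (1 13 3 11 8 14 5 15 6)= [2, 13, 0, 11, 4, 15, 1, 7, 14, 9, 10, 8, 12, 3, 5, 6]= (0 2)(1 13 3 11 8 14 5 15 6)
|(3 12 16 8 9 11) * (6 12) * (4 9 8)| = 7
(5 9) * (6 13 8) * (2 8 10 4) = (2 8 6 13 10 4)(5 9) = [0, 1, 8, 3, 2, 9, 13, 7, 6, 5, 4, 11, 12, 10]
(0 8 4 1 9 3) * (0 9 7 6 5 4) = (0 8)(1 7 6 5 4)(3 9) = [8, 7, 2, 9, 1, 4, 5, 6, 0, 3]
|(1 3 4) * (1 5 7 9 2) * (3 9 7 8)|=12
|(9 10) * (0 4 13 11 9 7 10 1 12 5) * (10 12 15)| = 11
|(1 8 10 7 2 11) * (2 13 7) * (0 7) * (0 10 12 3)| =10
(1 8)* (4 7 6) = (1 8)(4 7 6) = [0, 8, 2, 3, 7, 5, 4, 6, 1]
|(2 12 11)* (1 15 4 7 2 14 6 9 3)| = |(1 15 4 7 2 12 11 14 6 9 3)| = 11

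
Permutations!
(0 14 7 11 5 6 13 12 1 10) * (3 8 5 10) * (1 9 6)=(0 14 7 11 10)(1 3 8 5)(6 13 12 9)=[14, 3, 2, 8, 4, 1, 13, 11, 5, 6, 0, 10, 9, 12, 7]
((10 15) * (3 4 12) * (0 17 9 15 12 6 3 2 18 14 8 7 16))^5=(0 12 7 15 14 17 2 16 10 8 9 18)(3 6 4)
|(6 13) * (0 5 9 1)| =4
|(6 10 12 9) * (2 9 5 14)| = 7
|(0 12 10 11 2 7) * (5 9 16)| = 6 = |(0 12 10 11 2 7)(5 9 16)|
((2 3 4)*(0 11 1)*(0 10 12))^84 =((0 11 1 10 12)(2 3 4))^84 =(0 12 10 1 11)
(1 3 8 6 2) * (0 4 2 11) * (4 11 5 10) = (0 11)(1 3 8 6 5 10 4 2) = [11, 3, 1, 8, 2, 10, 5, 7, 6, 9, 4, 0]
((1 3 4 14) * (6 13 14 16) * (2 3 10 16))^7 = ((1 10 16 6 13 14)(2 3 4))^7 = (1 10 16 6 13 14)(2 3 4)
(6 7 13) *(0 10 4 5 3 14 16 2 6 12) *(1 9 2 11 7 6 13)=(0 10 4 5 3 14 16 11 7 1 9 2 13 12)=[10, 9, 13, 14, 5, 3, 6, 1, 8, 2, 4, 7, 0, 12, 16, 15, 11]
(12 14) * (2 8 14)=(2 8 14 12)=[0, 1, 8, 3, 4, 5, 6, 7, 14, 9, 10, 11, 2, 13, 12]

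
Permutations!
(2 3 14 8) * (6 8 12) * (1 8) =(1 8 2 3 14 12 6) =[0, 8, 3, 14, 4, 5, 1, 7, 2, 9, 10, 11, 6, 13, 12]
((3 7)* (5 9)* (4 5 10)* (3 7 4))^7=(3 5 10 4 9)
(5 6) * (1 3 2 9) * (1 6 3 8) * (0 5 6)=(0 5 3 2 9)(1 8)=[5, 8, 9, 2, 4, 3, 6, 7, 1, 0]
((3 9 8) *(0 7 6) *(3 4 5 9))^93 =(4 5 9 8)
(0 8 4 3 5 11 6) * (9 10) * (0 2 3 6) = [8, 1, 3, 5, 6, 11, 2, 7, 4, 10, 9, 0] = (0 8 4 6 2 3 5 11)(9 10)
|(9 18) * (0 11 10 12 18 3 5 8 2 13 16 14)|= 13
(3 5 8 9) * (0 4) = [4, 1, 2, 5, 0, 8, 6, 7, 9, 3] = (0 4)(3 5 8 9)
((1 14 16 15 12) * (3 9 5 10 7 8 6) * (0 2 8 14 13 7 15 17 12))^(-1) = ((0 2 8 6 3 9 5 10 15)(1 13 7 14 16 17 12))^(-1) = (0 15 10 5 9 3 6 8 2)(1 12 17 16 14 7 13)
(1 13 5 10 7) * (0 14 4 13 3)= [14, 3, 2, 0, 13, 10, 6, 1, 8, 9, 7, 11, 12, 5, 4]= (0 14 4 13 5 10 7 1 3)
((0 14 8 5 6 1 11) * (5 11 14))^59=((0 5 6 1 14 8 11))^59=(0 1 11 6 8 5 14)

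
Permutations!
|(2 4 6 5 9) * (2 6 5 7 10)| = 7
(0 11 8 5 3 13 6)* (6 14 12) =(0 11 8 5 3 13 14 12 6) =[11, 1, 2, 13, 4, 3, 0, 7, 5, 9, 10, 8, 6, 14, 12]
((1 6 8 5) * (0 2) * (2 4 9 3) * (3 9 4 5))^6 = ((9)(0 5 1 6 8 3 2))^6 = (9)(0 2 3 8 6 1 5)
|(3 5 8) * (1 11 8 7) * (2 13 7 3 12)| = 14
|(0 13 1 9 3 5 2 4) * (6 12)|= 8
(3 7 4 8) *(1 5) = (1 5)(3 7 4 8) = [0, 5, 2, 7, 8, 1, 6, 4, 3]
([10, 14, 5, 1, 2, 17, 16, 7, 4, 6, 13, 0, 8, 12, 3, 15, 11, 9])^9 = [9, 1, 13, 3, 10, 12, 2, 7, 0, 4, 6, 17, 11, 16, 14, 15, 5, 8]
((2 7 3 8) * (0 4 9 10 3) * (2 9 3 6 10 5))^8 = ((0 4 3 8 9 5 2 7)(6 10))^8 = (10)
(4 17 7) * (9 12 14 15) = (4 17 7)(9 12 14 15) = [0, 1, 2, 3, 17, 5, 6, 4, 8, 12, 10, 11, 14, 13, 15, 9, 16, 7]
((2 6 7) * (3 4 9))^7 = (2 6 7)(3 4 9)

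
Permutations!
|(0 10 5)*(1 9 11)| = |(0 10 5)(1 9 11)| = 3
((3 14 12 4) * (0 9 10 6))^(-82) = ((0 9 10 6)(3 14 12 4))^(-82) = (0 10)(3 12)(4 14)(6 9)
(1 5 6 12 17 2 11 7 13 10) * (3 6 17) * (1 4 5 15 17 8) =(1 15 17 2 11 7 13 10 4 5 8)(3 6 12) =[0, 15, 11, 6, 5, 8, 12, 13, 1, 9, 4, 7, 3, 10, 14, 17, 16, 2]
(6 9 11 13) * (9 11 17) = (6 11 13)(9 17) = [0, 1, 2, 3, 4, 5, 11, 7, 8, 17, 10, 13, 12, 6, 14, 15, 16, 9]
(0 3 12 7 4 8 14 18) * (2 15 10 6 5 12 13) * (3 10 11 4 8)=(0 10 6 5 12 7 8 14 18)(2 15 11 4 3 13)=[10, 1, 15, 13, 3, 12, 5, 8, 14, 9, 6, 4, 7, 2, 18, 11, 16, 17, 0]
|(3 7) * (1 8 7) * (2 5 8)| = 6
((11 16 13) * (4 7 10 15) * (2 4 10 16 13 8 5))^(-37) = (2 5 8 16 7 4)(10 15)(11 13) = ((2 4 7 16 8 5)(10 15)(11 13))^(-37)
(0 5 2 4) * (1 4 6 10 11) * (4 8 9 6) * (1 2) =(0 5 1 8 9 6 10 11 2 4) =[5, 8, 4, 3, 0, 1, 10, 7, 9, 6, 11, 2]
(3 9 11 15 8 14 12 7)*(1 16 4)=(1 16 4)(3 9 11 15 8 14 12 7)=[0, 16, 2, 9, 1, 5, 6, 3, 14, 11, 10, 15, 7, 13, 12, 8, 4]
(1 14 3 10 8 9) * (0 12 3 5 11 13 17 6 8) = (0 12 3 10)(1 14 5 11 13 17 6 8 9) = [12, 14, 2, 10, 4, 11, 8, 7, 9, 1, 0, 13, 3, 17, 5, 15, 16, 6]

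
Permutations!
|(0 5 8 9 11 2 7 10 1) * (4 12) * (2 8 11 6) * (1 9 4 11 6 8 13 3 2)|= 20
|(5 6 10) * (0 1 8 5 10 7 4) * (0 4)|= 6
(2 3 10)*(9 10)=(2 3 9 10)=[0, 1, 3, 9, 4, 5, 6, 7, 8, 10, 2]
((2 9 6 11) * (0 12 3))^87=((0 12 3)(2 9 6 11))^87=(12)(2 11 6 9)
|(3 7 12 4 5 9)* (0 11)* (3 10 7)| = 6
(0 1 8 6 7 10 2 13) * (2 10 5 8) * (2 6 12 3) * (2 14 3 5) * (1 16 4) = (0 16 4 1 6 7 2 13)(3 14)(5 8 12) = [16, 6, 13, 14, 1, 8, 7, 2, 12, 9, 10, 11, 5, 0, 3, 15, 4]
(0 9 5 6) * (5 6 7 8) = (0 9 6)(5 7 8) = [9, 1, 2, 3, 4, 7, 0, 8, 5, 6]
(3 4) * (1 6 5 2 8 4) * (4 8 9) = (1 6 5 2 9 4 3) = [0, 6, 9, 1, 3, 2, 5, 7, 8, 4]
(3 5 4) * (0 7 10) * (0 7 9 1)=(0 9 1)(3 5 4)(7 10)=[9, 0, 2, 5, 3, 4, 6, 10, 8, 1, 7]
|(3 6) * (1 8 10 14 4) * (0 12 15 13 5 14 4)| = 12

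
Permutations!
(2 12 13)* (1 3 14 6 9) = (1 3 14 6 9)(2 12 13) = [0, 3, 12, 14, 4, 5, 9, 7, 8, 1, 10, 11, 13, 2, 6]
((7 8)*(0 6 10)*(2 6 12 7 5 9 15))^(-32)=((0 12 7 8 5 9 15 2 6 10))^(-32)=(0 6 15 5 7)(2 9 8 12 10)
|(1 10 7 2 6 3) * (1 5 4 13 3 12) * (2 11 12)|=|(1 10 7 11 12)(2 6)(3 5 4 13)|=20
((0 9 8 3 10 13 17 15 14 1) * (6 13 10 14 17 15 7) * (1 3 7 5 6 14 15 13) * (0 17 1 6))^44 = (0 14 17 8 15)(1 9 3 5 7)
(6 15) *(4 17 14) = (4 17 14)(6 15) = [0, 1, 2, 3, 17, 5, 15, 7, 8, 9, 10, 11, 12, 13, 4, 6, 16, 14]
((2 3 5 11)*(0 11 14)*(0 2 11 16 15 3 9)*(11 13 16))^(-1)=(0 9 2 14 5 3 15 16 13 11)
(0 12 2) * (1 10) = (0 12 2)(1 10) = [12, 10, 0, 3, 4, 5, 6, 7, 8, 9, 1, 11, 2]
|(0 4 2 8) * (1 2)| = 5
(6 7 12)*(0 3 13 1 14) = (0 3 13 1 14)(6 7 12) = [3, 14, 2, 13, 4, 5, 7, 12, 8, 9, 10, 11, 6, 1, 0]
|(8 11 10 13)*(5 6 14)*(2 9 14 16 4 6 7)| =|(2 9 14 5 7)(4 6 16)(8 11 10 13)| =60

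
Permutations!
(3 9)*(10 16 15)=(3 9)(10 16 15)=[0, 1, 2, 9, 4, 5, 6, 7, 8, 3, 16, 11, 12, 13, 14, 10, 15]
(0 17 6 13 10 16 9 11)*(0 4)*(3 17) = (0 3 17 6 13 10 16 9 11 4) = [3, 1, 2, 17, 0, 5, 13, 7, 8, 11, 16, 4, 12, 10, 14, 15, 9, 6]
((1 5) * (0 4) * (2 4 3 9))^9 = (0 4 2 9 3)(1 5)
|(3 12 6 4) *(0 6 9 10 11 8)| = |(0 6 4 3 12 9 10 11 8)| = 9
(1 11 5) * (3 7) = (1 11 5)(3 7) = [0, 11, 2, 7, 4, 1, 6, 3, 8, 9, 10, 5]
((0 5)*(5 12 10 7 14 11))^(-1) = ((0 12 10 7 14 11 5))^(-1) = (0 5 11 14 7 10 12)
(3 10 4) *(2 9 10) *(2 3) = (2 9 10 4) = [0, 1, 9, 3, 2, 5, 6, 7, 8, 10, 4]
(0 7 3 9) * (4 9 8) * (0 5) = (0 7 3 8 4 9 5) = [7, 1, 2, 8, 9, 0, 6, 3, 4, 5]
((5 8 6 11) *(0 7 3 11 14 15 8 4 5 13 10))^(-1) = (0 10 13 11 3 7)(4 5)(6 8 15 14)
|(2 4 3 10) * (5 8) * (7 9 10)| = 6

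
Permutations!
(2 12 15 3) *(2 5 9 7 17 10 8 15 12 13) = [0, 1, 13, 5, 4, 9, 6, 17, 15, 7, 8, 11, 12, 2, 14, 3, 16, 10] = (2 13)(3 5 9 7 17 10 8 15)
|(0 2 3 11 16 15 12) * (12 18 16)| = 15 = |(0 2 3 11 12)(15 18 16)|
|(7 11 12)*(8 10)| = 6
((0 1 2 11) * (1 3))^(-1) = ((0 3 1 2 11))^(-1) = (0 11 2 1 3)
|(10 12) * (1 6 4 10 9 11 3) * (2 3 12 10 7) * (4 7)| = |(1 6 7 2 3)(9 11 12)| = 15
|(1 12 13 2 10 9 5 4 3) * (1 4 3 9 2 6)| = 4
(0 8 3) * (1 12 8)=(0 1 12 8 3)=[1, 12, 2, 0, 4, 5, 6, 7, 3, 9, 10, 11, 8]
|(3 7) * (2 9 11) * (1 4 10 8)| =12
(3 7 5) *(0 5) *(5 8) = [8, 1, 2, 7, 4, 3, 6, 0, 5] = (0 8 5 3 7)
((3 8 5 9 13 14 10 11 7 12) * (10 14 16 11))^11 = ((3 8 5 9 13 16 11 7 12))^11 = (3 5 13 11 12 8 9 16 7)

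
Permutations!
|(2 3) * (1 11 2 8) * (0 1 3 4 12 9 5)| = |(0 1 11 2 4 12 9 5)(3 8)| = 8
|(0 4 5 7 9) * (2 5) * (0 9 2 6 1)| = |(9)(0 4 6 1)(2 5 7)| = 12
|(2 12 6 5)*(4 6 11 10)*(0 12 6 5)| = 8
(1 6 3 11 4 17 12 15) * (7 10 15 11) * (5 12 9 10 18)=[0, 6, 2, 7, 17, 12, 3, 18, 8, 10, 15, 4, 11, 13, 14, 1, 16, 9, 5]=(1 6 3 7 18 5 12 11 4 17 9 10 15)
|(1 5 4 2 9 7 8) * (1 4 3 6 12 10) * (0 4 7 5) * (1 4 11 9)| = 22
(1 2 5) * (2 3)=(1 3 2 5)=[0, 3, 5, 2, 4, 1]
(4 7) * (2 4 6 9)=(2 4 7 6 9)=[0, 1, 4, 3, 7, 5, 9, 6, 8, 2]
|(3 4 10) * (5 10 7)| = |(3 4 7 5 10)| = 5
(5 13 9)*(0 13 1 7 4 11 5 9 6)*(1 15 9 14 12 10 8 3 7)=(0 13 6)(3 7 4 11 5 15 9 14 12 10 8)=[13, 1, 2, 7, 11, 15, 0, 4, 3, 14, 8, 5, 10, 6, 12, 9]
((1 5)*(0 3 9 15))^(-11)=(0 3 9 15)(1 5)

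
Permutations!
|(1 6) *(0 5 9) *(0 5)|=2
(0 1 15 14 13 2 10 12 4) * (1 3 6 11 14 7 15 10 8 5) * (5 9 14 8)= (0 3 6 11 8 9 14 13 2 5 1 10 12 4)(7 15)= [3, 10, 5, 6, 0, 1, 11, 15, 9, 14, 12, 8, 4, 2, 13, 7]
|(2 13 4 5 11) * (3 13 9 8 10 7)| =|(2 9 8 10 7 3 13 4 5 11)| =10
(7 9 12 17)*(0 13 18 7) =(0 13 18 7 9 12 17) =[13, 1, 2, 3, 4, 5, 6, 9, 8, 12, 10, 11, 17, 18, 14, 15, 16, 0, 7]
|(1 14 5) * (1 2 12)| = 5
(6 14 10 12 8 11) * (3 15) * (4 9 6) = (3 15)(4 9 6 14 10 12 8 11) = [0, 1, 2, 15, 9, 5, 14, 7, 11, 6, 12, 4, 8, 13, 10, 3]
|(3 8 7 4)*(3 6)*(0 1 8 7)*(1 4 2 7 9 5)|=8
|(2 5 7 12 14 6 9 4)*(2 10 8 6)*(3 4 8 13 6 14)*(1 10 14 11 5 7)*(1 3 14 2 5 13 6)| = |(1 10 6 9 8 11 13)(2 7 12 14 5 3 4)| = 7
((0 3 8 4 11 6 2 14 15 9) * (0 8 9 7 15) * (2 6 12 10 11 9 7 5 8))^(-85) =((0 3 7 15 5 8 4 9 2 14)(10 11 12))^(-85) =(0 8)(2 15)(3 4)(5 14)(7 9)(10 12 11)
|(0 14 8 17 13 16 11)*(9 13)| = 8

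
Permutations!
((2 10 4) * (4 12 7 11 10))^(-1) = (2 4)(7 12 10 11)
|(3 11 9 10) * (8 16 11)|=|(3 8 16 11 9 10)|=6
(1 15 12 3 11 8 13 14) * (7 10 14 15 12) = (1 12 3 11 8 13 15 7 10 14) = [0, 12, 2, 11, 4, 5, 6, 10, 13, 9, 14, 8, 3, 15, 1, 7]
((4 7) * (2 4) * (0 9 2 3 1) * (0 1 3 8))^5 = (0 8 7 4 2 9)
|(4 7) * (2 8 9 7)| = |(2 8 9 7 4)| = 5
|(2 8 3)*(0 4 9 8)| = 6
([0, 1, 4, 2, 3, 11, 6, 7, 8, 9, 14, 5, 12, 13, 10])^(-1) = (2 3 4)(5 11)(10 14)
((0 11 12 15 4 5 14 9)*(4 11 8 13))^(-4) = ((0 8 13 4 5 14 9)(11 12 15))^(-4) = (0 4 9 13 14 8 5)(11 15 12)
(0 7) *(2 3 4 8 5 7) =(0 2 3 4 8 5 7) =[2, 1, 3, 4, 8, 7, 6, 0, 5]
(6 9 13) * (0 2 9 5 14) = (0 2 9 13 6 5 14) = [2, 1, 9, 3, 4, 14, 5, 7, 8, 13, 10, 11, 12, 6, 0]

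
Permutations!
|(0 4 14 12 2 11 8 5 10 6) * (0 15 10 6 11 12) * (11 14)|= |(0 4 11 8 5 6 15 10 14)(2 12)|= 18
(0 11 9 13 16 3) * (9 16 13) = (0 11 16 3) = [11, 1, 2, 0, 4, 5, 6, 7, 8, 9, 10, 16, 12, 13, 14, 15, 3]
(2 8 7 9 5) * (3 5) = (2 8 7 9 3 5) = [0, 1, 8, 5, 4, 2, 6, 9, 7, 3]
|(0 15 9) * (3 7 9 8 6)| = 7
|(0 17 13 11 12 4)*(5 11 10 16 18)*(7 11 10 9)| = |(0 17 13 9 7 11 12 4)(5 10 16 18)| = 8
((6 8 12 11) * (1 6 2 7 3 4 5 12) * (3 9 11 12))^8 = ((12)(1 6 8)(2 7 9 11)(3 4 5))^8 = (12)(1 8 6)(3 5 4)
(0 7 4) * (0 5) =(0 7 4 5) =[7, 1, 2, 3, 5, 0, 6, 4]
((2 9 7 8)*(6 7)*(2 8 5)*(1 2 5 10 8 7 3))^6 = (10)(1 2 9 6 3)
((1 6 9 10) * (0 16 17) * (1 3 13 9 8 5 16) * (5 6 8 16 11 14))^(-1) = ((0 1 8 6 16 17)(3 13 9 10)(5 11 14))^(-1) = (0 17 16 6 8 1)(3 10 9 13)(5 14 11)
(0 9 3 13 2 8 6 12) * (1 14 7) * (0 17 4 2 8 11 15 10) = (0 9 3 13 8 6 12 17 4 2 11 15 10)(1 14 7) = [9, 14, 11, 13, 2, 5, 12, 1, 6, 3, 0, 15, 17, 8, 7, 10, 16, 4]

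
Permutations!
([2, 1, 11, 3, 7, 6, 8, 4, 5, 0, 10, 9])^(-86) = (0 11)(2 9)(5 6 8)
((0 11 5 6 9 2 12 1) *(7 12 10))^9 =(0 1 12 7 10 2 9 6 5 11)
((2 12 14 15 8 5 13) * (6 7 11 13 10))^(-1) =((2 12 14 15 8 5 10 6 7 11 13))^(-1) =(2 13 11 7 6 10 5 8 15 14 12)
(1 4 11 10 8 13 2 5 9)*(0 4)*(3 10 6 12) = (0 4 11 6 12 3 10 8 13 2 5 9 1) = [4, 0, 5, 10, 11, 9, 12, 7, 13, 1, 8, 6, 3, 2]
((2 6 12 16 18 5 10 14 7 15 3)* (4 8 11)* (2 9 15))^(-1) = ((2 6 12 16 18 5 10 14 7)(3 9 15)(4 8 11))^(-1) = (2 7 14 10 5 18 16 12 6)(3 15 9)(4 11 8)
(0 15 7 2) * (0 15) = [0, 1, 15, 3, 4, 5, 6, 2, 8, 9, 10, 11, 12, 13, 14, 7] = (2 15 7)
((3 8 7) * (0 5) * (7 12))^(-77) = ((0 5)(3 8 12 7))^(-77) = (0 5)(3 7 12 8)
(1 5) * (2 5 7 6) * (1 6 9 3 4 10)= (1 7 9 3 4 10)(2 5 6)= [0, 7, 5, 4, 10, 6, 2, 9, 8, 3, 1]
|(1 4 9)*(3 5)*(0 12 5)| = |(0 12 5 3)(1 4 9)| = 12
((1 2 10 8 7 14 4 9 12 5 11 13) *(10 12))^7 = ((1 2 12 5 11 13)(4 9 10 8 7 14))^7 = (1 2 12 5 11 13)(4 9 10 8 7 14)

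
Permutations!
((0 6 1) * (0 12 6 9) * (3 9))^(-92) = (0 3 9)(1 12 6)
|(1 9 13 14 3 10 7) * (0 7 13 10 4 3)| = 14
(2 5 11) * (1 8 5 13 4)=(1 8 5 11 2 13 4)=[0, 8, 13, 3, 1, 11, 6, 7, 5, 9, 10, 2, 12, 4]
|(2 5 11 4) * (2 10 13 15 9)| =|(2 5 11 4 10 13 15 9)| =8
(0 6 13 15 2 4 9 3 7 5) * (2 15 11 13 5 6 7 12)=(15)(0 7 6 5)(2 4 9 3 12)(11 13)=[7, 1, 4, 12, 9, 0, 5, 6, 8, 3, 10, 13, 2, 11, 14, 15]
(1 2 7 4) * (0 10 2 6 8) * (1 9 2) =(0 10 1 6 8)(2 7 4 9) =[10, 6, 7, 3, 9, 5, 8, 4, 0, 2, 1]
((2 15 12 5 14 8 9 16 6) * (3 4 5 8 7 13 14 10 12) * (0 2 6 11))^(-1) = (0 11 16 9 8 12 10 5 4 3 15 2)(7 14 13)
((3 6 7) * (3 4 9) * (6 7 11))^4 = (11)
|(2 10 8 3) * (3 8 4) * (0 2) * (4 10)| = 4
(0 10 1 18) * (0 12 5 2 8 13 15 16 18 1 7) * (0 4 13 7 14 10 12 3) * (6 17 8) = (0 12 5 2 6 17 8 7 4 13 15 16 18 3)(10 14) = [12, 1, 6, 0, 13, 2, 17, 4, 7, 9, 14, 11, 5, 15, 10, 16, 18, 8, 3]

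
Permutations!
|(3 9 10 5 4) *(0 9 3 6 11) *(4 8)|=8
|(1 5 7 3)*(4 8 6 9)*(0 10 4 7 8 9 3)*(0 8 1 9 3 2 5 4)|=|(0 10)(1 4 3 9 7 8 6 2 5)|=18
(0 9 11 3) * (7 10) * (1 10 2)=(0 9 11 3)(1 10 7 2)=[9, 10, 1, 0, 4, 5, 6, 2, 8, 11, 7, 3]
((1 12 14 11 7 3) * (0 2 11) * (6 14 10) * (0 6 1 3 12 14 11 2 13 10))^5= (0 6 13 11 10 7 1 12 14)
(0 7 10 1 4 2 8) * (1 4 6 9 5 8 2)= (0 7 10 4 1 6 9 5 8)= [7, 6, 2, 3, 1, 8, 9, 10, 0, 5, 4]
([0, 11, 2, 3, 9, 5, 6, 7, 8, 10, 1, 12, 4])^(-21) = [0, 4, 2, 3, 1, 5, 6, 7, 8, 11, 12, 9, 10]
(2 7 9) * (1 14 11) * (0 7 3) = (0 7 9 2 3)(1 14 11) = [7, 14, 3, 0, 4, 5, 6, 9, 8, 2, 10, 1, 12, 13, 11]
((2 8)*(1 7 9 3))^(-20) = (9) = ((1 7 9 3)(2 8))^(-20)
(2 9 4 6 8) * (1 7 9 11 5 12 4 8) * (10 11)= [0, 7, 10, 3, 6, 12, 1, 9, 2, 8, 11, 5, 4]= (1 7 9 8 2 10 11 5 12 4 6)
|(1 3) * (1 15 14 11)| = 5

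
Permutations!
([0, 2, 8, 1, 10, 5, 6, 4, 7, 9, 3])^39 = (1 4 2 10 8 3 7)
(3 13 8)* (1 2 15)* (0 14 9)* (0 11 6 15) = (0 14 9 11 6 15 1 2)(3 13 8) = [14, 2, 0, 13, 4, 5, 15, 7, 3, 11, 10, 6, 12, 8, 9, 1]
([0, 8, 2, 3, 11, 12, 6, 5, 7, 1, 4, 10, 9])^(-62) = [0, 12, 2, 3, 11, 8, 6, 1, 9, 5, 4, 10, 7]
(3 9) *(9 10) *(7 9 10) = (10)(3 7 9) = [0, 1, 2, 7, 4, 5, 6, 9, 8, 3, 10]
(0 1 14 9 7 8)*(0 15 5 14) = (0 1)(5 14 9 7 8 15) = [1, 0, 2, 3, 4, 14, 6, 8, 15, 7, 10, 11, 12, 13, 9, 5]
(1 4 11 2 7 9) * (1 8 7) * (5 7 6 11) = [0, 4, 1, 3, 5, 7, 11, 9, 6, 8, 10, 2] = (1 4 5 7 9 8 6 11 2)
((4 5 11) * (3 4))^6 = (3 5)(4 11)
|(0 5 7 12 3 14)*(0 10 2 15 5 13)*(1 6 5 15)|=|(15)(0 13)(1 6 5 7 12 3 14 10 2)|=18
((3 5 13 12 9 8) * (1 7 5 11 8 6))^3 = (1 13 6 5 9 7 12)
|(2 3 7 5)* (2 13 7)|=|(2 3)(5 13 7)|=6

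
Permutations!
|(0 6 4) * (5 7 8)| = |(0 6 4)(5 7 8)| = 3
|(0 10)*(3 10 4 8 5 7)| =|(0 4 8 5 7 3 10)| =7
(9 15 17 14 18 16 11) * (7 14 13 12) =(7 14 18 16 11 9 15 17 13 12) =[0, 1, 2, 3, 4, 5, 6, 14, 8, 15, 10, 9, 7, 12, 18, 17, 11, 13, 16]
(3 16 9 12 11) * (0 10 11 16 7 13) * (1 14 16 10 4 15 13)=(0 4 15 13)(1 14 16 9 12 10 11 3 7)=[4, 14, 2, 7, 15, 5, 6, 1, 8, 12, 11, 3, 10, 0, 16, 13, 9]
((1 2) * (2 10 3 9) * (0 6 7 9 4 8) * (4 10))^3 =(0 9 4 6 2 8 7 1)(3 10)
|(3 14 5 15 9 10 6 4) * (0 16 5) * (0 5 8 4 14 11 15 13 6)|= |(0 16 8 4 3 11 15 9 10)(5 13 6 14)|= 36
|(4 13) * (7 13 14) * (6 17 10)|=12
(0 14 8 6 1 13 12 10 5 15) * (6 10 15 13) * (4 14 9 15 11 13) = (0 9 15)(1 6)(4 14 8 10 5)(11 13 12) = [9, 6, 2, 3, 14, 4, 1, 7, 10, 15, 5, 13, 11, 12, 8, 0]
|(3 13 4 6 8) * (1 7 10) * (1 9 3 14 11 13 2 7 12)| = 30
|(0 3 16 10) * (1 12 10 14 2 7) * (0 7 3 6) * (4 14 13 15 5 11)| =36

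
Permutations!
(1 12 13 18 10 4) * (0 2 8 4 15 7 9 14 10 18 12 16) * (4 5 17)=[2, 16, 8, 3, 1, 17, 6, 9, 5, 14, 15, 11, 13, 12, 10, 7, 0, 4, 18]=(18)(0 2 8 5 17 4 1 16)(7 9 14 10 15)(12 13)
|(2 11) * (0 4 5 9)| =4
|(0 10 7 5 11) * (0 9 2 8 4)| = 9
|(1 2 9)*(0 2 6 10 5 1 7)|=|(0 2 9 7)(1 6 10 5)|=4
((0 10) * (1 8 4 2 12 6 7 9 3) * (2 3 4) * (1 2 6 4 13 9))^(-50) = ((0 10)(1 8 6 7)(2 12 4 3)(9 13))^(-50) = (13)(1 6)(2 4)(3 12)(7 8)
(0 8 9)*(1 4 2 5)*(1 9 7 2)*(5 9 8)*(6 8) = (0 5 6 8 7 2 9)(1 4) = [5, 4, 9, 3, 1, 6, 8, 2, 7, 0]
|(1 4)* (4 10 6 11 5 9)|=|(1 10 6 11 5 9 4)|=7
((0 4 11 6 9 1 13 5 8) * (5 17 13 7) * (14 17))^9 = (17)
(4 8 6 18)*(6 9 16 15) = (4 8 9 16 15 6 18) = [0, 1, 2, 3, 8, 5, 18, 7, 9, 16, 10, 11, 12, 13, 14, 6, 15, 17, 4]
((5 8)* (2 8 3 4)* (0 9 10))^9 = ((0 9 10)(2 8 5 3 4))^9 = (10)(2 4 3 5 8)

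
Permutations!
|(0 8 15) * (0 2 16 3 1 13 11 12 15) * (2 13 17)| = |(0 8)(1 17 2 16 3)(11 12 15 13)| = 20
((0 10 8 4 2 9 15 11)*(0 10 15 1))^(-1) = ((0 15 11 10 8 4 2 9 1))^(-1) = (0 1 9 2 4 8 10 11 15)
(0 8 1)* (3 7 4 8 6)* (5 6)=(0 5 6 3 7 4 8 1)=[5, 0, 2, 7, 8, 6, 3, 4, 1]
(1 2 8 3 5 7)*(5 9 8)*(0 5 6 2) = (0 5 7 1)(2 6)(3 9 8) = [5, 0, 6, 9, 4, 7, 2, 1, 3, 8]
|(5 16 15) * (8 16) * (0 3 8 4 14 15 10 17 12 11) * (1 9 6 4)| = 56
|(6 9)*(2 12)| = |(2 12)(6 9)| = 2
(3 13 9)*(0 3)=[3, 1, 2, 13, 4, 5, 6, 7, 8, 0, 10, 11, 12, 9]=(0 3 13 9)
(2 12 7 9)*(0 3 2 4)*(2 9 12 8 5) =(0 3 9 4)(2 8 5)(7 12) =[3, 1, 8, 9, 0, 2, 6, 12, 5, 4, 10, 11, 7]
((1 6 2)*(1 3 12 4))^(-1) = (1 4 12 3 2 6)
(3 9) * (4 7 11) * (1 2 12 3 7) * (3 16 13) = (1 2 12 16 13 3 9 7 11 4) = [0, 2, 12, 9, 1, 5, 6, 11, 8, 7, 10, 4, 16, 3, 14, 15, 13]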